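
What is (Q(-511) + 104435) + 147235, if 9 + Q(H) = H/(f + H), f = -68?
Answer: 145712230/579 ≈ 2.5166e+5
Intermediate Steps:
Q(H) = -9 + H/(-68 + H)
(Q(-511) + 104435) + 147235 = (4*(153 - 2*(-511))/(-68 - 511) + 104435) + 147235 = (4*(153 + 1022)/(-579) + 104435) + 147235 = (4*(-1/579)*1175 + 104435) + 147235 = (-4700/579 + 104435) + 147235 = 60463165/579 + 147235 = 145712230/579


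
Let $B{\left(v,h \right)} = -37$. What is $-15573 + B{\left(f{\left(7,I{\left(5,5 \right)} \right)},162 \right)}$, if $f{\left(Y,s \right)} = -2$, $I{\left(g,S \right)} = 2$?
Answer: $-15610$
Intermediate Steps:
$-15573 + B{\left(f{\left(7,I{\left(5,5 \right)} \right)},162 \right)} = -15573 - 37 = -15610$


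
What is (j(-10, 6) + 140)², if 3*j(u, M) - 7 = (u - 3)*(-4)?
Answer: 229441/9 ≈ 25493.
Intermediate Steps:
j(u, M) = 19/3 - 4*u/3 (j(u, M) = 7/3 + ((u - 3)*(-4))/3 = 7/3 + ((-3 + u)*(-4))/3 = 7/3 + (12 - 4*u)/3 = 7/3 + (4 - 4*u/3) = 19/3 - 4*u/3)
(j(-10, 6) + 140)² = ((19/3 - 4/3*(-10)) + 140)² = ((19/3 + 40/3) + 140)² = (59/3 + 140)² = (479/3)² = 229441/9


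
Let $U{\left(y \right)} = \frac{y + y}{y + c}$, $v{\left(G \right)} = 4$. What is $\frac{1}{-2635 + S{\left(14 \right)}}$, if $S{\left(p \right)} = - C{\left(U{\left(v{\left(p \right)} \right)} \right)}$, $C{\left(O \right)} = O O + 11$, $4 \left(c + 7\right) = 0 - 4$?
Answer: $- \frac{1}{2650} \approx -0.00037736$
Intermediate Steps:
$c = -8$ ($c = -7 + \frac{0 - 4}{4} = -7 + \frac{1}{4} \left(-4\right) = -7 - 1 = -8$)
$U{\left(y \right)} = \frac{2 y}{-8 + y}$ ($U{\left(y \right)} = \frac{y + y}{y - 8} = \frac{2 y}{-8 + y}$)
$C{\left(O \right)} = 11 + O^{2}$ ($C{\left(O \right)} = O^{2} + 11 = 11 + O^{2}$)
$S{\left(p \right)} = -15$ ($S{\left(p \right)} = - (11 + \left(2 \cdot 4 \frac{1}{-8 + 4}\right)^{2}) = - (11 + \left(2 \cdot 4 \frac{1}{-4}\right)^{2}) = - (11 + \left(2 \cdot 4 \left(- \frac{1}{4}\right)\right)^{2}) = - (11 + \left(-2\right)^{2}) = - (11 + 4) = \left(-1\right) 15 = -15$)
$\frac{1}{-2635 + S{\left(14 \right)}} = \frac{1}{-2635 - 15} = \frac{1}{-2650} = - \frac{1}{2650}$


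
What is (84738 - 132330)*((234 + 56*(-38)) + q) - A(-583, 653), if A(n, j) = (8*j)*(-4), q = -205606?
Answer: 9875360896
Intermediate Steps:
A(n, j) = -32*j
(84738 - 132330)*((234 + 56*(-38)) + q) - A(-583, 653) = (84738 - 132330)*((234 + 56*(-38)) - 205606) - (-32)*653 = -47592*((234 - 2128) - 205606) - 1*(-20896) = -47592*(-1894 - 205606) + 20896 = -47592*(-207500) + 20896 = 9875340000 + 20896 = 9875360896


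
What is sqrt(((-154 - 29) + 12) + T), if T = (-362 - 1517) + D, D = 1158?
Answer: 2*I*sqrt(223) ≈ 29.866*I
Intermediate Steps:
T = -721 (T = (-362 - 1517) + 1158 = -1879 + 1158 = -721)
sqrt(((-154 - 29) + 12) + T) = sqrt(((-154 - 29) + 12) - 721) = sqrt((-183 + 12) - 721) = sqrt(-171 - 721) = sqrt(-892) = 2*I*sqrt(223)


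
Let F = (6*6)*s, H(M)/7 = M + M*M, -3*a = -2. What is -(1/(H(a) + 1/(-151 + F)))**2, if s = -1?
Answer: -2832489/171112561 ≈ -0.016553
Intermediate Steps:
a = 2/3 (a = -1/3*(-2) = 2/3 ≈ 0.66667)
H(M) = 7*M + 7*M**2 (H(M) = 7*(M + M*M) = 7*(M + M**2) = 7*M + 7*M**2)
F = -36 (F = (6*6)*(-1) = 36*(-1) = -36)
-(1/(H(a) + 1/(-151 + F)))**2 = -(1/(7*(2/3)*(1 + 2/3) + 1/(-151 - 36)))**2 = -(1/(7*(2/3)*(5/3) + 1/(-187)))**2 = -(1/(70/9 - 1/187))**2 = -(1/(13081/1683))**2 = -(1683/13081)**2 = -1*2832489/171112561 = -2832489/171112561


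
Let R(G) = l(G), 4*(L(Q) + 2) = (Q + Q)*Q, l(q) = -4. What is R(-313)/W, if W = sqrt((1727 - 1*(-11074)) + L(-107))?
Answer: -4*sqrt(74094)/37047 ≈ -0.029390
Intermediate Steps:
L(Q) = -2 + Q**2/2 (L(Q) = -2 + ((Q + Q)*Q)/4 = -2 + ((2*Q)*Q)/4 = -2 + (2*Q**2)/4 = -2 + Q**2/2)
R(G) = -4
W = sqrt(74094)/2 (W = sqrt((1727 - 1*(-11074)) + (-2 + (1/2)*(-107)**2)) = sqrt((1727 + 11074) + (-2 + (1/2)*11449)) = sqrt(12801 + (-2 + 11449/2)) = sqrt(12801 + 11445/2) = sqrt(37047/2) = sqrt(74094)/2 ≈ 136.10)
R(-313)/W = -4*sqrt(74094)/37047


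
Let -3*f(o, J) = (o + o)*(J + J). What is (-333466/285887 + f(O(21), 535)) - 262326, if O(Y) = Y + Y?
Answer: -11937300164/40841 ≈ -2.9229e+5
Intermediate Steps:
O(Y) = 2*Y
f(o, J) = -4*J*o/3 (f(o, J) = -(o + o)*(J + J)/3 = -2*o*2*J/3 = -4*J*o/3)
(-333466/285887 + f(O(21), 535)) - 262326 = (-333466/285887 - 4/3*535*2*21) - 262326 = (-333466*1/285887 - 4/3*535*42) - 262326 = (-47638/40841 - 29960) - 262326 = -1223643998/40841 - 262326 = -11937300164/40841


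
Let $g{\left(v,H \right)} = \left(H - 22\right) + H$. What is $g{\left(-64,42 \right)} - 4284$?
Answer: $-4222$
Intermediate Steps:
$g{\left(v,H \right)} = -22 + 2 H$ ($g{\left(v,H \right)} = \left(-22 + H\right) + H = -22 + 2 H$)
$g{\left(-64,42 \right)} - 4284 = \left(-22 + 2 \cdot 42\right) - 4284 = \left(-22 + 84\right) - 4284 = 62 - 4284 = -4222$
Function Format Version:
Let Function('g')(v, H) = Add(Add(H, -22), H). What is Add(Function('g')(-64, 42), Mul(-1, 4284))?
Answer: -4222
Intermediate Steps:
Function('g')(v, H) = Add(-22, Mul(2, H)) (Function('g')(v, H) = Add(Add(-22, H), H) = Add(-22, Mul(2, H)))
Add(Function('g')(-64, 42), Mul(-1, 4284)) = Add(Add(-22, Mul(2, 42)), Mul(-1, 4284)) = Add(Add(-22, 84), -4284) = Add(62, -4284) = -4222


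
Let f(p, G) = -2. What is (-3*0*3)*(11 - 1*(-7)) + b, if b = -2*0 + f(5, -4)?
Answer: -2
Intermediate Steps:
b = -2 (b = -2*0 - 2 = 0 - 2 = -2)
(-3*0*3)*(11 - 1*(-7)) + b = (-3*0*3)*(11 - 1*(-7)) - 2 = (0*3)*(11 + 7) - 2 = 0*18 - 2 = 0 - 2 = -2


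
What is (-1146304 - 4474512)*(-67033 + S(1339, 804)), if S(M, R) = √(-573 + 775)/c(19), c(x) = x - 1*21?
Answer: 376780158928 + 2810408*√202 ≈ 3.7682e+11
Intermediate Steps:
c(x) = -21 + x (c(x) = x - 21 = -21 + x)
S(M, R) = -√202/2 (S(M, R) = √(-573 + 775)/(-21 + 19) = √202/(-2) = √202*(-½) = -√202/2)
(-1146304 - 4474512)*(-67033 + S(1339, 804)) = (-1146304 - 4474512)*(-67033 - √202/2) = -5620816*(-67033 - √202/2) = 376780158928 + 2810408*√202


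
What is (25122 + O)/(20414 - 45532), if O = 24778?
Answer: -24950/12559 ≈ -1.9866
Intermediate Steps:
(25122 + O)/(20414 - 45532) = (25122 + 24778)/(20414 - 45532) = 49900/(-25118) = 49900*(-1/25118) = -24950/12559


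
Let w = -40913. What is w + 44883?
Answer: 3970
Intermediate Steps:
w + 44883 = -40913 + 44883 = 3970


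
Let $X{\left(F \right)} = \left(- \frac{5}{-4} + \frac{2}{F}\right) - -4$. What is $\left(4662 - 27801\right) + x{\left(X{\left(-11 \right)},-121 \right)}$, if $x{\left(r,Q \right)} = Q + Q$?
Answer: $-23381$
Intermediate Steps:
$X{\left(F \right)} = \frac{21}{4} + \frac{2}{F}$ ($X{\left(F \right)} = \left(\left(-5\right) \left(- \frac{1}{4}\right) + \frac{2}{F}\right) + 4 = \left(\frac{5}{4} + \frac{2}{F}\right) + 4 = \frac{21}{4} + \frac{2}{F}$)
$x{\left(r,Q \right)} = 2 Q$
$\left(4662 - 27801\right) + x{\left(X{\left(-11 \right)},-121 \right)} = \left(4662 - 27801\right) + 2 \left(-121\right) = -23139 - 242 = -23381$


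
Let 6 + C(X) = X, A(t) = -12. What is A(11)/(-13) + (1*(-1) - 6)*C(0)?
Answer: 558/13 ≈ 42.923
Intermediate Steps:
C(X) = -6 + X
A(11)/(-13) + (1*(-1) - 6)*C(0) = -12/(-13) + (1*(-1) - 6)*(-6 + 0) = -12*(-1/13) + (-1 - 6)*(-6) = 12/13 - 7*(-6) = 12/13 + 42 = 558/13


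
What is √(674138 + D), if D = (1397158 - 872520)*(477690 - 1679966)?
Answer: 15*I*√2803373342 ≈ 7.942e+5*I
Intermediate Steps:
D = -630759676088 (D = 524638*(-1202276) = -630759676088)
√(674138 + D) = √(674138 - 630759676088) = √(-630759001950) = 15*I*√2803373342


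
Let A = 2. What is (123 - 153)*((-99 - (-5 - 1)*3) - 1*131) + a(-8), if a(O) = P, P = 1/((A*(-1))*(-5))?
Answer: 63601/10 ≈ 6360.1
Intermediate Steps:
P = 1/10 (P = 1/((2*(-1))*(-5)) = 1/(-2*(-5)) = 1/10 ≈ 0.10000)
a(O) = 1/10
(123 - 153)*((-99 - (-5 - 1)*3) - 1*131) + a(-8) = (123 - 153)*((-99 - (-5 - 1)*3) - 1*131) + 1/10 = -30*((-99 - (-6)*3) - 131) + 1/10 = -30*((-99 - 1*(-18)) - 131) + 1/10 = -30*((-99 + 18) - 131) + 1/10 = -30*(-81 - 131) + 1/10 = -30*(-212) + 1/10 = 6360 + 1/10 = 63601/10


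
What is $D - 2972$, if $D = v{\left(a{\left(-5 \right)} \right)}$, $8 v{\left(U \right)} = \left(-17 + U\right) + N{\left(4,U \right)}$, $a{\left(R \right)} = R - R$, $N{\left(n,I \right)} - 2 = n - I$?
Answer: $- \frac{23787}{8} \approx -2973.4$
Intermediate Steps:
$N{\left(n,I \right)} = 2 + n - I$ ($N{\left(n,I \right)} = 2 - \left(I - n\right) = 2 + n - I$)
$a{\left(R \right)} = 0$
$v{\left(U \right)} = - \frac{11}{8}$ ($v{\left(U \right)} = \frac{\left(-17 + U\right) + \left(2 + 4 - U\right)}{8} = \frac{\left(-17 + U\right) - \left(-6 + U\right)}{8} = \frac{1}{8} \left(-11\right) = - \frac{11}{8}$)
$D = - \frac{11}{8} \approx -1.375$
$D - 2972 = - \frac{11}{8} - 2972 = - \frac{23787}{8}$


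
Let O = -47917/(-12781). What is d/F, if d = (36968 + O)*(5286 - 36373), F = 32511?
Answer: -4896574766825/138507697 ≈ -35352.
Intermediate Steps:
O = 47917/12781 (O = -47917*(-1/12781) = 47917/12781 ≈ 3.7491)
d = -14689724300475/12781 (d = (36968 + 47917/12781)*(5286 - 36373) = (472535925/12781)*(-31087) = -14689724300475/12781 ≈ -1.1493e+9)
d/F = -14689724300475/12781/32511 = -14689724300475/12781*1/32511 = -4896574766825/138507697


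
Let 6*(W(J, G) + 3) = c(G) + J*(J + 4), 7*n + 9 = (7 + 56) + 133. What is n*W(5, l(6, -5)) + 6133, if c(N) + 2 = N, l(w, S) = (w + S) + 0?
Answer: 131224/21 ≈ 6248.8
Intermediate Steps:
n = 187/7 (n = -9/7 + ((7 + 56) + 133)/7 = -9/7 + (63 + 133)/7 = -9/7 + (⅐)*196 = -9/7 + 28 = 187/7 ≈ 26.714)
l(w, S) = S + w (l(w, S) = (S + w) + 0 = S + w)
c(N) = -2 + N
W(J, G) = -10/3 + G/6 + J*(4 + J)/6 (W(J, G) = -3 + ((-2 + G) + J*(J + 4))/6 = -3 + ((-2 + G) + J*(4 + J))/6 = -3 + (-2 + G + J*(4 + J))/6 = -3 + (-⅓ + G/6 + J*(4 + J)/6) = -10/3 + G/6 + J*(4 + J)/6)
n*W(5, l(6, -5)) + 6133 = 187*(-10/3 + (-5 + 6)/6 + (⅙)*5² + (⅔)*5)/7 + 6133 = 187*(-10/3 + (⅙)*1 + (⅙)*25 + 10/3)/7 + 6133 = 187*(-10/3 + ⅙ + 25/6 + 10/3)/7 + 6133 = (187/7)*(13/3) + 6133 = 2431/21 + 6133 = 131224/21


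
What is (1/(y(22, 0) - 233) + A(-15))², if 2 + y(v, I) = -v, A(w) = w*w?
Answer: 3343614976/66049 ≈ 50623.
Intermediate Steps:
A(w) = w²
y(v, I) = -2 - v
(1/(y(22, 0) - 233) + A(-15))² = (1/((-2 - 1*22) - 233) + (-15)²)² = (1/((-2 - 22) - 233) + 225)² = (1/(-24 - 233) + 225)² = (1/(-257) + 225)² = (-1/257 + 225)² = (57824/257)² = 3343614976/66049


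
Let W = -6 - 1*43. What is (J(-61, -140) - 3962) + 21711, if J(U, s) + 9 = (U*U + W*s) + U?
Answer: 28260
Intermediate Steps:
W = -49 (W = -6 - 43 = -49)
J(U, s) = -9 + U + U**2 - 49*s (J(U, s) = -9 + ((U*U - 49*s) + U) = -9 + ((U**2 - 49*s) + U) = -9 + (U + U**2 - 49*s) = -9 + U + U**2 - 49*s)
(J(-61, -140) - 3962) + 21711 = ((-9 - 61 + (-61)**2 - 49*(-140)) - 3962) + 21711 = ((-9 - 61 + 3721 + 6860) - 3962) + 21711 = (10511 - 3962) + 21711 = 6549 + 21711 = 28260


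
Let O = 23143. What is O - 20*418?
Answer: 14783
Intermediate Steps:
O - 20*418 = 23143 - 20*418 = 23143 - 1*8360 = 23143 - 8360 = 14783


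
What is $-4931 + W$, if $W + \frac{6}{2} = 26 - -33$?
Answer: $-4875$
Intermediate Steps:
$W = 56$ ($W = -3 + \left(26 - -33\right) = -3 + \left(26 + 33\right) = -3 + 59 = 56$)
$-4931 + W = -4931 + 56 = -4875$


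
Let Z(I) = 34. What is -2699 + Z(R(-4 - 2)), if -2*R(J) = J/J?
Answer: -2665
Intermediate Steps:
R(J) = -½ (R(J) = -J/(2*J) = -½*1 = -½)
-2699 + Z(R(-4 - 2)) = -2699 + 34 = -2665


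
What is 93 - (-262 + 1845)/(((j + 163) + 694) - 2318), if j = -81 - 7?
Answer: 145640/1549 ≈ 94.022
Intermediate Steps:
j = -88
93 - (-262 + 1845)/(((j + 163) + 694) - 2318) = 93 - (-262 + 1845)/(((-88 + 163) + 694) - 2318) = 93 - 1583/((75 + 694) - 2318) = 93 - 1583/(769 - 2318) = 93 - 1583/(-1549) = 93 - 1583*(-1)/1549 = 93 - 1*(-1583/1549) = 93 + 1583/1549 = 145640/1549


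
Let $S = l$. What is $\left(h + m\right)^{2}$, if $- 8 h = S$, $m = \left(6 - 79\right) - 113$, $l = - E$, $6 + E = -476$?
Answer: $\frac{970225}{16} \approx 60639.0$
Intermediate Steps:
$E = -482$ ($E = -6 - 476 = -482$)
$l = 482$ ($l = \left(-1\right) \left(-482\right) = 482$)
$S = 482$
$m = -186$ ($m = -73 - 113 = -186$)
$h = - \frac{241}{4}$ ($h = \left(- \frac{1}{8}\right) 482 = - \frac{241}{4} \approx -60.25$)
$\left(h + m\right)^{2} = \left(- \frac{241}{4} - 186\right)^{2} = \left(- \frac{985}{4}\right)^{2} = \frac{970225}{16}$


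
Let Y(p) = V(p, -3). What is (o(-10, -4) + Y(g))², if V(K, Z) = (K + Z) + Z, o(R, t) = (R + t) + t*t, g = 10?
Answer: 36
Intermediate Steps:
o(R, t) = R + t + t² (o(R, t) = (R + t) + t² = R + t + t²)
V(K, Z) = K + 2*Z
Y(p) = -6 + p (Y(p) = p + 2*(-3) = p - 6 = -6 + p)
(o(-10, -4) + Y(g))² = ((-10 - 4 + (-4)²) + (-6 + 10))² = ((-10 - 4 + 16) + 4)² = (2 + 4)² = 6² = 36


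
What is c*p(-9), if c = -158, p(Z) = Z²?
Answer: -12798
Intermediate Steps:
c*p(-9) = -158*(-9)² = -158*81 = -12798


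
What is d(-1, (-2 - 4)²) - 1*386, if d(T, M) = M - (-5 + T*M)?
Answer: -309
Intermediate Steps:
d(T, M) = 5 + M - M*T (d(T, M) = M - (-5 + M*T) = M + (5 - M*T) = 5 + M - M*T)
d(-1, (-2 - 4)²) - 1*386 = (5 + (-2 - 4)² - 1*(-2 - 4)²*(-1)) - 1*386 = (5 + (-6)² - 1*(-6)²*(-1)) - 386 = (5 + 36 - 1*36*(-1)) - 386 = (5 + 36 + 36) - 386 = 77 - 386 = -309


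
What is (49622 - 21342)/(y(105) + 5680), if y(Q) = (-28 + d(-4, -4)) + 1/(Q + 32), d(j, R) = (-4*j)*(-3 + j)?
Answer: 3874360/758981 ≈ 5.1047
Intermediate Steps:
d(j, R) = -4*j*(-3 + j)
y(Q) = -140 + 1/(32 + Q) (y(Q) = (-28 + 4*(-4)*(3 - 1*(-4))) + 1/(Q + 32) = (-28 + 4*(-4)*(3 + 4)) + 1/(32 + Q) = (-28 + 4*(-4)*7) + 1/(32 + Q) = (-28 - 112) + 1/(32 + Q) = -140 + 1/(32 + Q))
(49622 - 21342)/(y(105) + 5680) = (49622 - 21342)/((-4479 - 140*105)/(32 + 105) + 5680) = 28280/((-4479 - 14700)/137 + 5680) = 28280/((1/137)*(-19179) + 5680) = 28280/(-19179/137 + 5680) = 28280/(758981/137) = 28280*(137/758981) = 3874360/758981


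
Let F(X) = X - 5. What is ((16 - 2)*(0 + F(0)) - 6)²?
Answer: 5776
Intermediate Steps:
F(X) = -5 + X
((16 - 2)*(0 + F(0)) - 6)² = ((16 - 2)*(0 + (-5 + 0)) - 6)² = (14*(0 - 5) - 6)² = (14*(-5) - 6)² = (-70 - 6)² = (-76)² = 5776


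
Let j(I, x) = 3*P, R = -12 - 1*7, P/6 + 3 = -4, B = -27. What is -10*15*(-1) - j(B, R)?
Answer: 276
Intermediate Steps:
P = -42 (P = -18 + 6*(-4) = -18 - 24 = -42)
R = -19 (R = -12 - 7 = -19)
j(I, x) = -126 (j(I, x) = 3*(-42) = -126)
-10*15*(-1) - j(B, R) = -10*15*(-1) - 1*(-126) = -150*(-1) + 126 = 150 + 126 = 276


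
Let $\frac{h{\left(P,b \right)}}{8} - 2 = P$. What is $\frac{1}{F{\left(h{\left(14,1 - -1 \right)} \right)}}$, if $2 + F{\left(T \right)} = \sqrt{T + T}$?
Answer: $\frac{1}{14} \approx 0.071429$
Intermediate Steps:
$h{\left(P,b \right)} = 16 + 8 P$
$F{\left(T \right)} = -2 + \sqrt{2} \sqrt{T}$ ($F{\left(T \right)} = -2 + \sqrt{T + T} = -2 + \sqrt{2 T} = -2 + \sqrt{2} \sqrt{T}$)
$\frac{1}{F{\left(h{\left(14,1 - -1 \right)} \right)}} = \frac{1}{-2 + \sqrt{2} \sqrt{16 + 8 \cdot 14}} = \frac{1}{-2 + \sqrt{2} \sqrt{16 + 112}} = \frac{1}{-2 + \sqrt{2} \sqrt{128}} = \frac{1}{-2 + \sqrt{2} \cdot 8 \sqrt{2}} = \frac{1}{-2 + 16} = \frac{1}{14}$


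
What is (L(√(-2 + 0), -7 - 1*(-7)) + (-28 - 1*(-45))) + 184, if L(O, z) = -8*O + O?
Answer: 201 - 7*I*√2 ≈ 201.0 - 9.8995*I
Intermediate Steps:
L(O, z) = -7*O
(L(√(-2 + 0), -7 - 1*(-7)) + (-28 - 1*(-45))) + 184 = (-7*√(-2 + 0) + (-28 - 1*(-45))) + 184 = (-7*I*√2 + (-28 + 45)) + 184 = (-7*I*√2 + 17) + 184 = (17 - 7*I*√2) + 184 = 201 - 7*I*√2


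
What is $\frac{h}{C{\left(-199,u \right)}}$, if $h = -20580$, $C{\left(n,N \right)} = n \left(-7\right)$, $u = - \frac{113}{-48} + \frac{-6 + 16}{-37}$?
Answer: $- \frac{2940}{199} \approx -14.774$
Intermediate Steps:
$u = \frac{3701}{1776}$ ($u = \left(-113\right) \left(- \frac{1}{48}\right) + 10 \left(- \frac{1}{37}\right) = \frac{113}{48} - \frac{10}{37} = \frac{3701}{1776} \approx 2.0839$)
$C{\left(n,N \right)} = - 7 n$
$\frac{h}{C{\left(-199,u \right)}} = - \frac{20580}{\left(-7\right) \left(-199\right)} = - \frac{20580}{1393} = \left(-20580\right) \frac{1}{1393} = - \frac{2940}{199}$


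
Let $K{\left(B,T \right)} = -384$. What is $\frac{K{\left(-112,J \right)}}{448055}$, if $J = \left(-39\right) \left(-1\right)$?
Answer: $- \frac{384}{448055} \approx -0.00085704$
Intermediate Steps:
$J = 39$
$\frac{K{\left(-112,J \right)}}{448055} = - \frac{384}{448055}$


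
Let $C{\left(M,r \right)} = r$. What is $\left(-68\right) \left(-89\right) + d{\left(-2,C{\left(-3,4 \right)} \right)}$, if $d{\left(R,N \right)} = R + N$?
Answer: $6054$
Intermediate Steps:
$d{\left(R,N \right)} = N + R$
$\left(-68\right) \left(-89\right) + d{\left(-2,C{\left(-3,4 \right)} \right)} = \left(-68\right) \left(-89\right) + \left(4 - 2\right) = 6052 + 2 = 6054$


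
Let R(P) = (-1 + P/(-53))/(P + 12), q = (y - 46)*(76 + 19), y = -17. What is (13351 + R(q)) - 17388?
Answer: -1277994985/316569 ≈ -4037.0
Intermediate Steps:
q = -5985 (q = (-17 - 46)*(76 + 19) = -63*95 = -5985)
R(P) = (-1 - P/53)/(12 + P) (R(P) = (-1 + P*(-1/53))/(12 + P) = (-1 - P/53)/(12 + P))
(13351 + R(q)) - 17388 = (13351 + (-53 - 1*(-5985))/(53*(12 - 5985))) - 17388 = (13351 + (1/53)*(-53 + 5985)/(-5973)) - 17388 = (13351 + (1/53)*(-1/5973)*5932) - 17388 = (13351 - 5932/316569) - 17388 = 4226506787/316569 - 17388 = -1277994985/316569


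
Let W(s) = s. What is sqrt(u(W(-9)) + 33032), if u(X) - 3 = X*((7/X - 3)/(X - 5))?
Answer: 6*sqrt(44961)/7 ≈ 181.75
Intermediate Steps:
u(X) = 3 + X*(-3 + 7/X)/(-5 + X) (u(X) = 3 + X*((7/X - 3)/(X - 5)) = 3 + X*((-3 + 7/X)/(-5 + X)) = 3 + X*(-3 + 7/X)/(-5 + X))
sqrt(u(W(-9)) + 33032) = sqrt(-8/(-5 - 9) + 33032) = sqrt(-8/(-14) + 33032) = sqrt(-8*(-1/14) + 33032) = sqrt(4/7 + 33032) = sqrt(231228/7) = 6*sqrt(44961)/7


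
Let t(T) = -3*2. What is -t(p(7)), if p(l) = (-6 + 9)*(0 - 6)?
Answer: 6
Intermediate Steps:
p(l) = -18 (p(l) = 3*(-6) = -18)
t(T) = -6
-t(p(7)) = -1*(-6) = 6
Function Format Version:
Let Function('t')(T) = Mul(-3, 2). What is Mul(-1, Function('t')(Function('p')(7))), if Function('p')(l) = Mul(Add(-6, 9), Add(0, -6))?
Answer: 6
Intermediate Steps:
Function('p')(l) = -18 (Function('p')(l) = Mul(3, -6) = -18)
Function('t')(T) = -6
Mul(-1, Function('t')(Function('p')(7))) = Mul(-1, -6) = 6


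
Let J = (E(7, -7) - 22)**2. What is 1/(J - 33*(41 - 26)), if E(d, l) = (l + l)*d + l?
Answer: 1/15634 ≈ 6.3963e-5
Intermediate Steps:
E(d, l) = l + 2*d*l (E(d, l) = (2*l)*d + l = 2*d*l + l = l + 2*d*l)
J = 16129 (J = (-7*(1 + 2*7) - 22)**2 = (-7*(1 + 14) - 22)**2 = (-7*15 - 22)**2 = (-105 - 22)**2 = (-127)**2 = 16129)
1/(J - 33*(41 - 26)) = 1/(16129 - 33*(41 - 26)) = 1/(16129 - 33*15) = 1/(16129 - 495) = 1/15634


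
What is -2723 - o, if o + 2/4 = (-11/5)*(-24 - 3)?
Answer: -27819/10 ≈ -2781.9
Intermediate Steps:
o = 589/10 (o = -1/2 + (-11/5)*(-24 - 3) = -1/2 - 11*1/5*(-27) = -1/2 - 11/5*(-27) = -1/2 + 297/5 = 589/10 ≈ 58.900)
-2723 - o = -2723 - 1*589/10 = -2723 - 589/10 = -27819/10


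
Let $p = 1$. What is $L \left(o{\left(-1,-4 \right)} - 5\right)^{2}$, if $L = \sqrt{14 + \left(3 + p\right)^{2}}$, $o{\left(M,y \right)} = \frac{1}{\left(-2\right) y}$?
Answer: $\frac{1521 \sqrt{30}}{64} \approx 130.17$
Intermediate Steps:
$o{\left(M,y \right)} = - \frac{1}{2 y}$
$L = \sqrt{30}$ ($L = \sqrt{14 + \left(3 + 1\right)^{2}} = \sqrt{14 + 4^{2}} = \sqrt{14 + 16} = \sqrt{30} \approx 5.4772$)
$L \left(o{\left(-1,-4 \right)} - 5\right)^{2} = \sqrt{30} \left(- \frac{1}{2 \left(-4\right)} - 5\right)^{2} = \sqrt{30} \left(\left(- \frac{1}{2}\right) \left(- \frac{1}{4}\right) - 5\right)^{2} = \sqrt{30} \left(\frac{1}{8} - 5\right)^{2} = \sqrt{30} \left(- \frac{39}{8}\right)^{2} = \sqrt{30} \cdot \frac{1521}{64} = \frac{1521 \sqrt{30}}{64}$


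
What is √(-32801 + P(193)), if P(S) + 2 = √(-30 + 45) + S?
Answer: √(-32610 + √15) ≈ 180.57*I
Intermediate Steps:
P(S) = -2 + S + √15 (P(S) = -2 + (√(-30 + 45) + S) = -2 + (√15 + S) = -2 + (S + √15) = -2 + S + √15)
√(-32801 + P(193)) = √(-32801 + (-2 + 193 + √15)) = √(-32801 + (191 + √15)) = √(-32610 + √15)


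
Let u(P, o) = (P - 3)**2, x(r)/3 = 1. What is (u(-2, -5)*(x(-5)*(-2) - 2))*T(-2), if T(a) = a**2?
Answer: -800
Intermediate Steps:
x(r) = 3 (x(r) = 3*1 = 3)
u(P, o) = (-3 + P)**2
(u(-2, -5)*(x(-5)*(-2) - 2))*T(-2) = ((-3 - 2)**2*(3*(-2) - 2))*(-2)**2 = ((-5)**2*(-6 - 2))*4 = (25*(-8))*4 = -200*4 = -800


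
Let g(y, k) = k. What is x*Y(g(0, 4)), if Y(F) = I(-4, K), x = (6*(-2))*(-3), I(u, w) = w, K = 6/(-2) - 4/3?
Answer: -156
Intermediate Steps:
K = -13/3 (K = 6*(-½) - 4*⅓ = -3 - 4/3 = -13/3 ≈ -4.3333)
x = 36 (x = -12*(-3) = 36)
Y(F) = -13/3
x*Y(g(0, 4)) = 36*(-13/3) = -156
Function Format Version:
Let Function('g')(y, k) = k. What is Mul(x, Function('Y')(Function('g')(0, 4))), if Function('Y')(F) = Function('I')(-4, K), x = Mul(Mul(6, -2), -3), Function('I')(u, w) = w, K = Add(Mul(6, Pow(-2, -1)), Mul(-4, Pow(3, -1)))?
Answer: -156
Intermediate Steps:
K = Rational(-13, 3) (K = Add(Mul(6, Rational(-1, 2)), Mul(-4, Rational(1, 3))) = Add(-3, Rational(-4, 3)) = Rational(-13, 3) ≈ -4.3333)
x = 36 (x = Mul(-12, -3) = 36)
Function('Y')(F) = Rational(-13, 3)
Mul(x, Function('Y')(Function('g')(0, 4))) = Mul(36, Rational(-13, 3)) = -156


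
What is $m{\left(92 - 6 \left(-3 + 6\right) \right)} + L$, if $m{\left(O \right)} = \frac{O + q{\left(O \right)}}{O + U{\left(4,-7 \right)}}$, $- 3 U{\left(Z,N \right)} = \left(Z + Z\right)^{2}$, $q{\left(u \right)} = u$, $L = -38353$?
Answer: $- \frac{3029665}{79} \approx -38350.0$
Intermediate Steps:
$U{\left(Z,N \right)} = - \frac{4 Z^{2}}{3}$ ($U{\left(Z,N \right)} = - \frac{\left(Z + Z\right)^{2}}{3} = - \frac{\left(2 Z\right)^{2}}{3} = - \frac{4 Z^{2}}{3}$)
$m{\left(O \right)} = \frac{2 O}{- \frac{64}{3} + O}$ ($m{\left(O \right)} = \frac{O + O}{O - \frac{4 \cdot 4^{2}}{3}} = \frac{2 O}{O - \frac{64}{3}} = \frac{2 O}{- \frac{64}{3} + O}$)
$m{\left(92 - 6 \left(-3 + 6\right) \right)} + L = \frac{6 \left(92 - 6 \left(-3 + 6\right)\right)}{-64 + 3 \left(92 - 6 \left(-3 + 6\right)\right)} - 38353 = \frac{6 \left(92 - 6 \cdot 3\right)}{-64 + 3 \left(92 - 6 \cdot 3\right)} - 38353 = \frac{6 \left(92 - 18\right)}{-64 + 3 \left(92 - 18\right)} - 38353 = 6 \cdot 74 \frac{1}{-64 + 3 \cdot 74} - 38353 = 6 \cdot 74 \frac{1}{-64 + 222} - 38353 = 6 \cdot 74 \cdot \frac{1}{158} - 38353 = \frac{222}{79} - 38353 = - \frac{3029665}{79}$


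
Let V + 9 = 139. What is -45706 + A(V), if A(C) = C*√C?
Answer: -45706 + 130*√130 ≈ -44224.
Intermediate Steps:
V = 130 (V = -9 + 139 = 130)
A(C) = C^(3/2)
-45706 + A(V) = -45706 + 130^(3/2) = -45706 + 130*√130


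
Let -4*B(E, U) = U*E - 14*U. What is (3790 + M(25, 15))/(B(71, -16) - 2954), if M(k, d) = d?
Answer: -3805/2726 ≈ -1.3958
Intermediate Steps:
B(E, U) = 7*U/2 - E*U/4 (B(E, U) = -(U*E - 14*U)/4 = -(E*U - 14*U)/4 = -(-14*U + E*U)/4 = 7*U/2 - E*U/4)
(3790 + M(25, 15))/(B(71, -16) - 2954) = (3790 + 15)/((¼)*(-16)*(14 - 1*71) - 2954) = 3805/((¼)*(-16)*(14 - 71) - 2954) = 3805/((¼)*(-16)*(-57) - 2954) = 3805/(228 - 2954) = 3805/(-2726) = 3805*(-1/2726) = -3805/2726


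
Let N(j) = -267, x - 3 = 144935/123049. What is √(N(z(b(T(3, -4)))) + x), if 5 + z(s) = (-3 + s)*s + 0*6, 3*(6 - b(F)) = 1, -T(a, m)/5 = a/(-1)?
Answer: I*√3979404783049/123049 ≈ 16.212*I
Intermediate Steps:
T(a, m) = 5*a (T(a, m) = -5*a/(-1) = -5*a*(-1) = -(-5)*a = 5*a)
b(F) = 17/3 (b(F) = 6 - ⅓*1 = 6 - ⅓ = 17/3)
x = 514082/123049 (x = 3 + 144935/123049 = 514082/123049 ≈ 4.1779)
z(s) = -5 + s*(-3 + s) (z(s) = -5 + ((-3 + s)*s + 0*6) = -5 + (s*(-3 + s) + 0) = -5 + s*(-3 + s))
√(N(z(b(T(3, -4)))) + x) = √(-267 + 514082/123049) = √(-32340001/123049) = I*√3979404783049/123049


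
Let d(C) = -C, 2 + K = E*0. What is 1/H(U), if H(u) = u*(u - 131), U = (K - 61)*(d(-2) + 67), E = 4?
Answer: 1/19465866 ≈ 5.1372e-8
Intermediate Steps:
K = -2 (K = -2 + 4*0 = -2 + 0 = -2)
U = -4347 (U = (-2 - 61)*(-1*(-2) + 67) = -63*(2 + 67) = -63*69 = -4347)
H(u) = u*(-131 + u)
1/H(U) = 1/(-4347*(-131 - 4347)) = 1/(-4347*(-4478)) = 1/19465866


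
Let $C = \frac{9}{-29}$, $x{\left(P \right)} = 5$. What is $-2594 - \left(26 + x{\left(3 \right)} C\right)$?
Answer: $- \frac{75935}{29} \approx -2618.4$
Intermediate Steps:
$C = - \frac{9}{29}$ ($C = 9 \left(- \frac{1}{29}\right) = - \frac{9}{29} \approx -0.31034$)
$-2594 - \left(26 + x{\left(3 \right)} C\right) = -2594 - \left(26 + 5 \left(- \frac{9}{29}\right)\right) = -2594 - \left(26 - \frac{45}{29}\right) = -2594 - \frac{709}{29} = - \frac{75935}{29}$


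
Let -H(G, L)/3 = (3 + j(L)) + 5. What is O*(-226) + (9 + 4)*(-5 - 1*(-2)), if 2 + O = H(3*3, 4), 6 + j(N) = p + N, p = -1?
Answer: 3803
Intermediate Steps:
j(N) = -7 + N (j(N) = -6 + (-1 + N) = -7 + N)
H(G, L) = -3 - 3*L (H(G, L) = -3*((3 + (-7 + L)) + 5) = -3*((-4 + L) + 5) = -3*(1 + L) = -3 - 3*L)
O = -17 (O = -2 + (-3 - 3*4) = -2 + (-3 - 12) = -2 - 15 = -17)
O*(-226) + (9 + 4)*(-5 - 1*(-2)) = -17*(-226) + (9 + 4)*(-5 - 1*(-2)) = 3842 + 13*(-5 + 2) = 3842 + 13*(-3) = 3842 - 39 = 3803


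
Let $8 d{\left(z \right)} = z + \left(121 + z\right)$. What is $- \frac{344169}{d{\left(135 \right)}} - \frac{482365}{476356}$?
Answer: $- \frac{1311764350027}{186255196} \approx -7042.8$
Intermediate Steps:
$d{\left(z \right)} = \frac{121}{8} + \frac{z}{4}$ ($d{\left(z \right)} = \frac{z + \left(121 + z\right)}{8} = \frac{121 + 2 z}{8} = \frac{121}{8} + \frac{z}{4}$)
$- \frac{344169}{d{\left(135 \right)}} - \frac{482365}{476356} = - \frac{344169}{\frac{121}{8} + \frac{1}{4} \cdot 135} - \frac{482365}{476356} = - \frac{344169}{\frac{121}{8} + \frac{135}{4}} - \frac{482365}{476356} = - \frac{344169}{\frac{391}{8}} - \frac{482365}{476356} = \left(-344169\right) \frac{8}{391} - \frac{482365}{476356} = - \frac{2753352}{391} - \frac{482365}{476356} = - \frac{1311764350027}{186255196}$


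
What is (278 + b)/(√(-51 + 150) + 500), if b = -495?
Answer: -108500/249901 + 651*√11/249901 ≈ -0.42553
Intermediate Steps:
(278 + b)/(√(-51 + 150) + 500) = (278 - 495)/(√(-51 + 150) + 500) = -217/(√99 + 500) = -217/(3*√11 + 500) = -217/(500 + 3*√11)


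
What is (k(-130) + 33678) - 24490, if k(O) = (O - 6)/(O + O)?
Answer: 597254/65 ≈ 9188.5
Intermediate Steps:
k(O) = (-6 + O)/(2*O) (k(O) = (-6 + O)/((2*O)) = (-6 + O)*(1/(2*O)) = (-6 + O)/(2*O))
(k(-130) + 33678) - 24490 = ((1/2)*(-6 - 130)/(-130) + 33678) - 24490 = ((1/2)*(-1/130)*(-136) + 33678) - 24490 = (34/65 + 33678) - 24490 = 2189104/65 - 24490 = 597254/65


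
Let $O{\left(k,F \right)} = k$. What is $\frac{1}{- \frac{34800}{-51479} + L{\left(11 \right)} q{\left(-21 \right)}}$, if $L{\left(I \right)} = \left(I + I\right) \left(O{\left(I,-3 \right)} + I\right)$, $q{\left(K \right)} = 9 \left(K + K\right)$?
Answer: $- \frac{51479}{9418151208} \approx -5.4659 \cdot 10^{-6}$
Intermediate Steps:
$q{\left(K \right)} = 18 K$ ($q{\left(K \right)} = 9 \cdot 2 K = 18 K$)
$L{\left(I \right)} = 4 I^{2}$ ($L{\left(I \right)} = \left(I + I\right) \left(I + I\right) = 2 I 2 I = 4 I^{2}$)
$\frac{1}{- \frac{34800}{-51479} + L{\left(11 \right)} q{\left(-21 \right)}} = \frac{1}{- \frac{34800}{-51479} + 4 \cdot 11^{2} \cdot 18 \left(-21\right)} = \frac{1}{\left(-34800\right) \left(- \frac{1}{51479}\right) + 4 \cdot 121 \left(-378\right)} = \frac{1}{\frac{34800}{51479} + 484 \left(-378\right)} = \frac{1}{\frac{34800}{51479} - 182952} = \frac{1}{- \frac{9418151208}{51479}} = - \frac{51479}{9418151208}$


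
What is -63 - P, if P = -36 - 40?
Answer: 13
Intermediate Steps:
P = -76
-63 - P = -63 - 1*(-76) = -63 + 76 = 13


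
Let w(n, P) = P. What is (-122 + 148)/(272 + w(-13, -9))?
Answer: 26/263 ≈ 0.098859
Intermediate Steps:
(-122 + 148)/(272 + w(-13, -9)) = (-122 + 148)/(272 - 9) = 26/263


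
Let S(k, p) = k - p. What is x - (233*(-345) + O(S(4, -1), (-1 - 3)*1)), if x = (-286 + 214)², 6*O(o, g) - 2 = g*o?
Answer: 85572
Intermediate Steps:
O(o, g) = ⅓ + g*o/6 (O(o, g) = ⅓ + (g*o)/6 = ⅓ + g*o/6)
x = 5184 (x = (-72)² = 5184)
x - (233*(-345) + O(S(4, -1), (-1 - 3)*1)) = 5184 - (233*(-345) + (⅓ + ((-1 - 3)*1)*(4 - 1*(-1))/6)) = 5184 - (-80385 + (⅓ + (-4*1)*(4 + 1)/6)) = 5184 - (-80385 + (⅓ + (⅙)*(-4)*5)) = 5184 - (-80385 + (⅓ - 10/3)) = 5184 - (-80385 - 3) = 5184 - 1*(-80388) = 5184 + 80388 = 85572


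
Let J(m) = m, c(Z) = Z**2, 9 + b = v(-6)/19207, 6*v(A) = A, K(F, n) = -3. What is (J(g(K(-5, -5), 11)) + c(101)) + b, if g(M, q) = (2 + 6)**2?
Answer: 196986991/19207 ≈ 10256.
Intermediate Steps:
v(A) = A/6
b = -172864/19207 (b = -9 + ((1/6)*(-6))/19207 = -9 - 1*1/19207 = -9 - 1/19207 = -172864/19207 ≈ -9.0000)
g(M, q) = 64 (g(M, q) = 8**2 = 64)
(J(g(K(-5, -5), 11)) + c(101)) + b = (64 + 101**2) - 172864/19207 = (64 + 10201) - 172864/19207 = 10265 - 172864/19207 = 196986991/19207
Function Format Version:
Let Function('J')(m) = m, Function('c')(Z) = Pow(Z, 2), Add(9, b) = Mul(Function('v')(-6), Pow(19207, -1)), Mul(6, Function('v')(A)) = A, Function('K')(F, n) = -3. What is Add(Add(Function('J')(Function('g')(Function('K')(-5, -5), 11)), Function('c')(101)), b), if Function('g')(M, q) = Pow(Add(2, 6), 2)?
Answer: Rational(196986991, 19207) ≈ 10256.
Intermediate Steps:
Function('v')(A) = Mul(Rational(1, 6), A)
b = Rational(-172864, 19207) (b = Add(-9, Mul(Mul(Rational(1, 6), -6), Pow(19207, -1))) = Add(-9, Mul(-1, Rational(1, 19207))) = Add(-9, Rational(-1, 19207)) = Rational(-172864, 19207) ≈ -9.0000)
Function('g')(M, q) = 64 (Function('g')(M, q) = Pow(8, 2) = 64)
Add(Add(Function('J')(Function('g')(Function('K')(-5, -5), 11)), Function('c')(101)), b) = Add(Add(64, Pow(101, 2)), Rational(-172864, 19207)) = Add(Add(64, 10201), Rational(-172864, 19207)) = Add(10265, Rational(-172864, 19207)) = Rational(196986991, 19207)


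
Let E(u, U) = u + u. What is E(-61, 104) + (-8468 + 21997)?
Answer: 13407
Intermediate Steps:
E(u, U) = 2*u
E(-61, 104) + (-8468 + 21997) = 2*(-61) + (-8468 + 21997) = -122 + 13529 = 13407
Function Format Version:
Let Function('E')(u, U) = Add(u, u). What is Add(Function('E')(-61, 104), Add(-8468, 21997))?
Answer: 13407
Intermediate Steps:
Function('E')(u, U) = Mul(2, u)
Add(Function('E')(-61, 104), Add(-8468, 21997)) = Add(Mul(2, -61), Add(-8468, 21997)) = Add(-122, 13529) = 13407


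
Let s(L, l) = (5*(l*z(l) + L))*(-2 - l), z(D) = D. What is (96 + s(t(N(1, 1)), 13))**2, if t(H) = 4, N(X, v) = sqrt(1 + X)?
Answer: 165868641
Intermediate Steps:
s(L, l) = (-2 - l)*(5*L + 5*l**2) (s(L, l) = (5*(l*l + L))*(-2 - l) = (5*(l**2 + L))*(-2 - l) = (5*(L + l**2))*(-2 - l) = (5*L + 5*l**2)*(-2 - l) = (-2 - l)*(5*L + 5*l**2))
(96 + s(t(N(1, 1)), 13))**2 = (96 + (-10*4 - 10*13**2 - 5*13**3 - 5*4*13))**2 = (96 + (-40 - 10*169 - 5*2197 - 260))**2 = (96 + (-40 - 1690 - 10985 - 260))**2 = (96 - 12975)**2 = (-12879)**2 = 165868641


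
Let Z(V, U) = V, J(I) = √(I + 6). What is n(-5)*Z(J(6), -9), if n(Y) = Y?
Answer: -10*√3 ≈ -17.320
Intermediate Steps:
J(I) = √(6 + I)
n(-5)*Z(J(6), -9) = -5*√(6 + 6) = -10*√3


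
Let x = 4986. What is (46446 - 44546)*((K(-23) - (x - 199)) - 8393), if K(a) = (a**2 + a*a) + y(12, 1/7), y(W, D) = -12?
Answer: -23054600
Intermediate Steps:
K(a) = -12 + 2*a**2 (K(a) = (a**2 + a*a) - 12 = (a**2 + a**2) - 12 = 2*a**2 - 12 = -12 + 2*a**2)
(46446 - 44546)*((K(-23) - (x - 199)) - 8393) = (46446 - 44546)*(((-12 + 2*(-23)**2) - (4986 - 199)) - 8393) = 1900*(((-12 + 2*529) - 1*4787) - 8393) = 1900*(((-12 + 1058) - 4787) - 8393) = 1900*((1046 - 4787) - 8393) = 1900*(-3741 - 8393) = 1900*(-12134) = -23054600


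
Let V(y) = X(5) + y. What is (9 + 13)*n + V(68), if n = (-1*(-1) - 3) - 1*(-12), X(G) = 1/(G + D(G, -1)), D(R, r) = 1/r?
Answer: 1153/4 ≈ 288.25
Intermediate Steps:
X(G) = 1/(-1 + G) (X(G) = 1/(G + 1/(-1)) = 1/(G - 1) = 1/(-1 + G))
V(y) = ¼ + y (V(y) = 1/(-1 + 5) + y = 1/4 + y = ¼ + y)
n = 10 (n = (1 - 3) + 12 = -2 + 12 = 10)
(9 + 13)*n + V(68) = (9 + 13)*10 + (¼ + 68) = 22*10 + 273/4 = 220 + 273/4 = 1153/4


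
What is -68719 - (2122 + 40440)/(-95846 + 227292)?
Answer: -4516440118/65723 ≈ -68719.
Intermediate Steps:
-68719 - (2122 + 40440)/(-95846 + 227292) = -68719 - 42562/131446 = -68719 - 1*21281/65723 = -68719 - 21281/65723 = -4516440118/65723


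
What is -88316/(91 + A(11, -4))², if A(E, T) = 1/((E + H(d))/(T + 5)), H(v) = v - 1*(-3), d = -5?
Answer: -1788399/168100 ≈ -10.639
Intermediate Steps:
H(v) = 3 + v (H(v) = v + 3 = 3 + v)
A(E, T) = (5 + T)/(-2 + E) (A(E, T) = 1/((E + (3 - 5))/(T + 5)) = 1/((E - 2)/(5 + T)) = 1/((-2 + E)/(5 + T)) = (5 + T)/(-2 + E))
-88316/(91 + A(11, -4))² = -88316/(91 + (5 - 4)/(-2 + 11))² = -88316/(91 + 1/9)² = -88316/(91 + (⅑)*1)² = -88316/(91 + ⅑)² = -88316/((820/9)²) = -88316/672400/81 = -88316*81/672400 = -1788399/168100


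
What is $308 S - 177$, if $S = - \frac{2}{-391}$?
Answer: $- \frac{68591}{391} \approx -175.42$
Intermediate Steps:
$S = \frac{2}{391}$ ($S = \left(-2\right) \left(- \frac{1}{391}\right) = \frac{2}{391} \approx 0.0051151$)
$308 S - 177 = 308 \cdot \frac{2}{391} - 177 = \frac{616}{391} - 177 = - \frac{68591}{391}$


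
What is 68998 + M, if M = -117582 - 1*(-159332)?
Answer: 110748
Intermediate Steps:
M = 41750 (M = -117582 + 159332 = 41750)
68998 + M = 68998 + 41750 = 110748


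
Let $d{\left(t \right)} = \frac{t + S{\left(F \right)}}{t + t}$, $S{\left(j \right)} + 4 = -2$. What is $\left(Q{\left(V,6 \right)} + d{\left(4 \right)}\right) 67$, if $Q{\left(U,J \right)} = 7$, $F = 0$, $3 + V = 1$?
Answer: $\frac{1809}{4} \approx 452.25$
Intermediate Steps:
$V = -2$ ($V = -3 + 1 = -2$)
$S{\left(j \right)} = -6$ ($S{\left(j \right)} = -4 - 2 = -6$)
$d{\left(t \right)} = \frac{-6 + t}{2 t}$ ($d{\left(t \right)} = \frac{t - 6}{t + t} = \frac{-6 + t}{2 t}$)
$\left(Q{\left(V,6 \right)} + d{\left(4 \right)}\right) 67 = \left(7 + \frac{-6 + 4}{2 \cdot 4}\right) 67 = \left(7 + \frac{1}{2} \cdot \frac{1}{4} \left(-2\right)\right) 67 = \left(7 - \frac{1}{4}\right) 67 = \frac{27}{4} \cdot 67 = \frac{1809}{4}$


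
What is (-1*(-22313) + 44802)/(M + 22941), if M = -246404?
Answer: -67115/223463 ≈ -0.30034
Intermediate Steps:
(-1*(-22313) + 44802)/(M + 22941) = (-1*(-22313) + 44802)/(-246404 + 22941) = (22313 + 44802)/(-223463) = 67115*(-1/223463) = -67115/223463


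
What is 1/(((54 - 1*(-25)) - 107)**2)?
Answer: 1/784 ≈ 0.0012755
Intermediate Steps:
1/(((54 - 1*(-25)) - 107)**2) = 1/(((54 + 25) - 107)**2) = 1/((79 - 107)**2) = 1/((-28)**2) = 1/784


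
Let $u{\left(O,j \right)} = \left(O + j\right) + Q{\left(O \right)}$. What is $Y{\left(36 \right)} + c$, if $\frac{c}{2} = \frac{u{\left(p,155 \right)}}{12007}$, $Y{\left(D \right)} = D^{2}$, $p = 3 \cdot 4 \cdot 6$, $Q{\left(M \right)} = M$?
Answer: $\frac{15561670}{12007} \approx 1296.0$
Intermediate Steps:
$p = 72$ ($p = 12 \cdot 6 = 72$)
$u{\left(O,j \right)} = j + 2 O$ ($u{\left(O,j \right)} = \left(O + j\right) + O = j + 2 O$)
$c = \frac{598}{12007}$ ($c = 2 \frac{155 + 2 \cdot 72}{12007} = 2 \left(155 + 144\right) \frac{1}{12007} = 2 \cdot 299 \cdot \frac{1}{12007} = 2 \cdot \frac{299}{12007} = \frac{598}{12007} \approx 0.049804$)
$Y{\left(36 \right)} + c = 36^{2} + \frac{598}{12007} = 1296 + \frac{598}{12007} = \frac{15561670}{12007}$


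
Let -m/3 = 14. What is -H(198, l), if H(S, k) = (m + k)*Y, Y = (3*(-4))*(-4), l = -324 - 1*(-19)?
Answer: 16656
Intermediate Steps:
m = -42 (m = -3*14 = -42)
l = -305 (l = -324 + 19 = -305)
Y = 48 (Y = -12*(-4) = 48)
H(S, k) = -2016 + 48*k (H(S, k) = (-42 + k)*48 = -2016 + 48*k)
-H(198, l) = -(-2016 + 48*(-305)) = -(-2016 - 14640) = -1*(-16656) = 16656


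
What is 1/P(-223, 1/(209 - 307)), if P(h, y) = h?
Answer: -1/223 ≈ -0.0044843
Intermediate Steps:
1/P(-223, 1/(209 - 307)) = 1/(-223) = -1/223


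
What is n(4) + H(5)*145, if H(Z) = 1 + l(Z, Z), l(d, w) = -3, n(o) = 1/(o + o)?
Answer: -2319/8 ≈ -289.88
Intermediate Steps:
n(o) = 1/(2*o)
H(Z) = -2 (H(Z) = 1 - 3 = -2)
n(4) + H(5)*145 = (1/2)/4 - 2*145 = (1/2)*(1/4) - 290 = 1/8 - 290 = -2319/8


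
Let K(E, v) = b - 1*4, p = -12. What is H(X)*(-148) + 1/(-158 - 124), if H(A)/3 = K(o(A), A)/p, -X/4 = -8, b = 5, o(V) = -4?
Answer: 10433/282 ≈ 36.996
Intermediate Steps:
X = 32 (X = -4*(-8) = 32)
K(E, v) = 1 (K(E, v) = 5 - 1*4 = 5 - 4 = 1)
H(A) = -1/4 (H(A) = 3*(1/(-12)) = 3*(1*(-1/12)) = 3*(-1/12) = -1/4)
H(X)*(-148) + 1/(-158 - 124) = -1/4*(-148) + 1/(-158 - 124) = 37 + 1/(-282) = 37 - 1/282 = 10433/282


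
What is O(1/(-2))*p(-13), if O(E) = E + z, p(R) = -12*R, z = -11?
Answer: -1794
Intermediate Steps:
O(E) = -11 + E (O(E) = E - 11 = -11 + E)
O(1/(-2))*p(-13) = (-11 + 1/(-2))*(-12*(-13)) = (-11 - ½)*156 = -23/2*156 = -1794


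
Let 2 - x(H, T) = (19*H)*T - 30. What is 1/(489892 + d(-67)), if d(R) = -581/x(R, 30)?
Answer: 38222/18724651443 ≈ 2.0413e-6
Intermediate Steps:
x(H, T) = 32 - 19*H*T (x(H, T) = 2 - ((19*H)*T - 30) = 2 - (19*H*T - 30) = 2 - (-30 + 19*H*T) = 2 + (30 - 19*H*T) = 32 - 19*H*T)
d(R) = -581/(32 - 570*R) (d(R) = -581/(32 - 19*R*30) = -581/(32 - 570*R))
1/(489892 + d(-67)) = 1/(489892 + 581/(2*(-16 + 285*(-67)))) = 1/(489892 + 581/(2*(-16 - 19095))) = 1/(489892 + (581/2)/(-19111)) = 1/(489892 + (581/2)*(-1/19111)) = 1/(489892 - 581/38222) = 1/(18724651443/38222) = 38222/18724651443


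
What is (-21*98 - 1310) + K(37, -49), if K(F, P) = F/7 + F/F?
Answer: -23532/7 ≈ -3361.7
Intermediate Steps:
K(F, P) = 1 + F/7 (K(F, P) = F*(⅐) + 1 = F/7 + 1 = 1 + F/7)
(-21*98 - 1310) + K(37, -49) = (-21*98 - 1310) + (1 + (⅐)*37) = (-2058 - 1310) + (1 + 37/7) = -3368 + 44/7 = -23532/7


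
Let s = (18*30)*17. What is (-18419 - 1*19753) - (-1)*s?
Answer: -28992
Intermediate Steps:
s = 9180 (s = 540*17 = 9180)
(-18419 - 1*19753) - (-1)*s = (-18419 - 1*19753) - (-1)*9180 = (-18419 - 19753) - 1*(-9180) = -38172 + 9180 = -28992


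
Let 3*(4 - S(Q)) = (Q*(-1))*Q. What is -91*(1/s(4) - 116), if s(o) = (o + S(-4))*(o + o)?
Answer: 3377647/320 ≈ 10555.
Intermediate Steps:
S(Q) = 4 + Q²/3 (S(Q) = 4 - Q*(-1)*Q/3 = 4 - (-Q)*Q/3 = 4 - (-1)*Q²/3 = 4 + Q²/3)
s(o) = 2*o*(28/3 + o) (s(o) = (o + (4 + (⅓)*(-4)²))*(o + o) = (o + (4 + (⅓)*16))*(2*o) = (o + (4 + 16/3))*(2*o) = (o + 28/3)*(2*o) = (28/3 + o)*(2*o) = 2*o*(28/3 + o))
-91*(1/s(4) - 116) = -91*(1/((⅔)*4*(28 + 3*4)) - 116) = -91*(1/((⅔)*4*(28 + 12)) - 116) = -91*(1/((⅔)*4*40) - 116) = -91*(1/(320/3) - 116) = -91*(3/320 - 116) = -91*(-37117/320) = 3377647/320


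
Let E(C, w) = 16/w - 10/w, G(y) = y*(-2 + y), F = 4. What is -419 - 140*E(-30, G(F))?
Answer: -524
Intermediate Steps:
E(C, w) = 6/w
-419 - 140*E(-30, G(F)) = -419 - 840/(4*(-2 + 4)) = -419 - 840/(4*2) = -419 - 840/8 = -419 - 140*¾ = -419 - 105 = -524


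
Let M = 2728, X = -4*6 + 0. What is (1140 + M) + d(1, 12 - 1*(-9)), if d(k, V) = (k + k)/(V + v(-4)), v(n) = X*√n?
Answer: 3539234/915 + 32*I/915 ≈ 3868.0 + 0.034973*I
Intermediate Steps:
X = -24 (X = -24 + 0 = -24)
v(n) = -24*√n
d(k, V) = 2*k/(V - 48*I) (d(k, V) = (k + k)/(V - 48*I) = (2*k)/(V - 48*I) = 2*k/(V - 48*I))
(1140 + M) + d(1, 12 - 1*(-9)) = (1140 + 2728) + 2*1/((12 - 1*(-9)) - 48*I) = 3868 + 2*1/((12 + 9) - 48*I) = 3868 + 2*1/(21 - 48*I) = 3868 + 2*1*((21 + 48*I)/2745) = 3868 + 2*(21 + 48*I)/2745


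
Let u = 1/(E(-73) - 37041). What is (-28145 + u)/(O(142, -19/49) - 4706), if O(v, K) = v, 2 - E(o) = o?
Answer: 1040408071/168712824 ≈ 6.1667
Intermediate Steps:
E(o) = 2 - o
u = -1/36966 (u = 1/((2 - 1*(-73)) - 37041) = 1/((2 + 73) - 37041) = 1/(75 - 37041) = 1/(-36966) = -1/36966 ≈ -2.7052e-5)
(-28145 + u)/(O(142, -19/49) - 4706) = (-28145 - 1/36966)/(142 - 4706) = -1040408071/36966/(-4564) = -1040408071/36966*(-1/4564) = 1040408071/168712824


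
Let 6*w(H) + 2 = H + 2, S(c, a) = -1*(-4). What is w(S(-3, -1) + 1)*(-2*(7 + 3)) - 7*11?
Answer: -281/3 ≈ -93.667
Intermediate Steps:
S(c, a) = 4
w(H) = H/6 (w(H) = -⅓ + (H + 2)/6 = -⅓ + (2 + H)/6 = -⅓ + (⅓ + H/6) = H/6)
w(S(-3, -1) + 1)*(-2*(7 + 3)) - 7*11 = ((4 + 1)/6)*(-2*(7 + 3)) - 7*11 = ((⅙)*5)*(-2*10) - 77 = (⅚)*(-20) - 77 = -50/3 - 77 = -281/3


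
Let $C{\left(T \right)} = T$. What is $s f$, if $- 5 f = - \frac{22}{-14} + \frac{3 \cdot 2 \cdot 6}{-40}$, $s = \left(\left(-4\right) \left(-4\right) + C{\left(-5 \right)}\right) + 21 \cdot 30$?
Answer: $- \frac{30127}{350} \approx -86.077$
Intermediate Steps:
$s = 641$ ($s = \left(\left(-4\right) \left(-4\right) - 5\right) + 21 \cdot 30 = \left(16 - 5\right) + 630 = 11 + 630 = 641$)
$f = - \frac{47}{350}$ ($f = - \frac{- \frac{22}{-14} + \frac{3 \cdot 2 \cdot 6}{-40}}{5} = - \frac{\left(-22\right) \left(- \frac{1}{14}\right) + 6 \cdot 6 \left(- \frac{1}{40}\right)}{5} = - \frac{\frac{11}{7} + 36 \left(- \frac{1}{40}\right)}{5} = - \frac{\frac{11}{7} - \frac{9}{10}}{5} = \left(- \frac{1}{5}\right) \frac{47}{70} = - \frac{47}{350} \approx -0.13429$)
$s f = 641 \left(- \frac{47}{350}\right) = - \frac{30127}{350}$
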